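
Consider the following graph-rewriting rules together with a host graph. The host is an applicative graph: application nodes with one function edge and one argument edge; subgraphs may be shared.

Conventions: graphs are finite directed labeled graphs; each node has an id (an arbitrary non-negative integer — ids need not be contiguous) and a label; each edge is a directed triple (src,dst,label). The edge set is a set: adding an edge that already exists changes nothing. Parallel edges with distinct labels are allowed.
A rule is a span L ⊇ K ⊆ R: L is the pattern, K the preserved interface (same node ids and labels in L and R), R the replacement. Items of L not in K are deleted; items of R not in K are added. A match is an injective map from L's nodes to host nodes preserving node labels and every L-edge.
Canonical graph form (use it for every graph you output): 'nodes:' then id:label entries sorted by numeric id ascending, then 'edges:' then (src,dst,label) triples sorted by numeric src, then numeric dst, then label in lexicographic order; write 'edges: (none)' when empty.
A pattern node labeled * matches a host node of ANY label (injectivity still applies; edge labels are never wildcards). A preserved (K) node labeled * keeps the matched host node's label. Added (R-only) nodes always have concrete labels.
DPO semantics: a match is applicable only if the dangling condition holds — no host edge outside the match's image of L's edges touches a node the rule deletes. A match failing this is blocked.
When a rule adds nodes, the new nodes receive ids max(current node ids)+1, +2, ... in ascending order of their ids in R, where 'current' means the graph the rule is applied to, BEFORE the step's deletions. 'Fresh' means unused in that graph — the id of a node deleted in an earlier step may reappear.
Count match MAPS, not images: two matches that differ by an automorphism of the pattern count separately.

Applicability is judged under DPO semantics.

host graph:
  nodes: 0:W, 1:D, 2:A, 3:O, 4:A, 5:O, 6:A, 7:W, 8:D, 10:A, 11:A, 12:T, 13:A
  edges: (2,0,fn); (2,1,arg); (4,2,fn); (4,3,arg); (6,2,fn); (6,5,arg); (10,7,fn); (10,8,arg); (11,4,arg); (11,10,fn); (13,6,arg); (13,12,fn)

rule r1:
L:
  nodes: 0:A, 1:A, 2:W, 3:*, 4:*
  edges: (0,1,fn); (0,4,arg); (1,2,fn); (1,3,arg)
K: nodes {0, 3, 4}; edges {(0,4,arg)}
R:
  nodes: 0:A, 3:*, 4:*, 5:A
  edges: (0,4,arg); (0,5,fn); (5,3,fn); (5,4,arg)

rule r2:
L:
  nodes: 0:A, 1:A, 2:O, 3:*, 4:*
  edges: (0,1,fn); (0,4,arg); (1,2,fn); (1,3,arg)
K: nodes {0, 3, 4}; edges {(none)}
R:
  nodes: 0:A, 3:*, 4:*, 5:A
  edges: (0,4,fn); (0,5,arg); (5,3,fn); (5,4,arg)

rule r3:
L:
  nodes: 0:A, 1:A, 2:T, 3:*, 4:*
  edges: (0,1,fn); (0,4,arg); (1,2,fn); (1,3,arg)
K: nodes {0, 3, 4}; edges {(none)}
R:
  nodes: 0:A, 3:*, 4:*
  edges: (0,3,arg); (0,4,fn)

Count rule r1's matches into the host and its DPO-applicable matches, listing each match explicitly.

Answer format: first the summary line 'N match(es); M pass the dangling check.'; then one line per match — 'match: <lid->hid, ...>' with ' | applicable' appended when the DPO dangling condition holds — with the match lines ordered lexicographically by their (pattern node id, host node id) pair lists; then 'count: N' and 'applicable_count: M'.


3 match(es); 1 pass the dangling check.
match: 0->4, 1->2, 2->0, 3->1, 4->3
match: 0->6, 1->2, 2->0, 3->1, 4->5
match: 0->11, 1->10, 2->7, 3->8, 4->4 | applicable
count: 3
applicable_count: 1


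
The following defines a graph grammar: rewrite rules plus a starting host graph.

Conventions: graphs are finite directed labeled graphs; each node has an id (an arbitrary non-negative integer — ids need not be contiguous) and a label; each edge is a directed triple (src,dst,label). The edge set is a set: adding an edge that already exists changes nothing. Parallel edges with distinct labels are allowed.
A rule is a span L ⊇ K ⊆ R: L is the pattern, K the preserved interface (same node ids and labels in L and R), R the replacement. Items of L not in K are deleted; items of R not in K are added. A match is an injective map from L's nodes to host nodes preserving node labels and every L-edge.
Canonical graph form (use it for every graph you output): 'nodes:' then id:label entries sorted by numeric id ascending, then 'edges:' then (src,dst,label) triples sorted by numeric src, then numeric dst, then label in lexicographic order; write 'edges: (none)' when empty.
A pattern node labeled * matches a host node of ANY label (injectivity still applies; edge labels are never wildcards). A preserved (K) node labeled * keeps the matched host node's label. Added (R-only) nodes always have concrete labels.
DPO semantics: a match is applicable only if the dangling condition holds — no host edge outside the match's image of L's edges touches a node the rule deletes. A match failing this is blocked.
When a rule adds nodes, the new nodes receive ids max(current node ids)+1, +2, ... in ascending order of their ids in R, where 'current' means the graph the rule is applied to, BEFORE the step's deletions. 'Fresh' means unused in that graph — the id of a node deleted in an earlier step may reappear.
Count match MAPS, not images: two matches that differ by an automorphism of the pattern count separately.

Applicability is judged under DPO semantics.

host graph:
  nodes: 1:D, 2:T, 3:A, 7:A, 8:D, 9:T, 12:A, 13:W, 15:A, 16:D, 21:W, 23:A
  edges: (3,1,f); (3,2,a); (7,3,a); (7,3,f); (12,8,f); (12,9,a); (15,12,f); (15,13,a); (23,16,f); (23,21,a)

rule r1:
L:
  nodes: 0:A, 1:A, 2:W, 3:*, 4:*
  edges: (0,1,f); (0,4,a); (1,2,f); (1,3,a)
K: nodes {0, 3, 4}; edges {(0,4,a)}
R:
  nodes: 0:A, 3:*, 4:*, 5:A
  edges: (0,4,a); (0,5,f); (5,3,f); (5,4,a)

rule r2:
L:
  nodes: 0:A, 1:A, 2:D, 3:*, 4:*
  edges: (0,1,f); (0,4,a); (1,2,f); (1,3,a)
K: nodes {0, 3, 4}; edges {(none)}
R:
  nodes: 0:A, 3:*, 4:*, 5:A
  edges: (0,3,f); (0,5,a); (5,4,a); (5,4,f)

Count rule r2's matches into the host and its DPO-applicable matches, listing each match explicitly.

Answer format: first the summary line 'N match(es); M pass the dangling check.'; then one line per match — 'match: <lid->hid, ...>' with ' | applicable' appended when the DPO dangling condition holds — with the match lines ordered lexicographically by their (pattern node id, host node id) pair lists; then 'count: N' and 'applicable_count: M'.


1 match(es); 1 pass the dangling check.
match: 0->15, 1->12, 2->8, 3->9, 4->13 | applicable
count: 1
applicable_count: 1


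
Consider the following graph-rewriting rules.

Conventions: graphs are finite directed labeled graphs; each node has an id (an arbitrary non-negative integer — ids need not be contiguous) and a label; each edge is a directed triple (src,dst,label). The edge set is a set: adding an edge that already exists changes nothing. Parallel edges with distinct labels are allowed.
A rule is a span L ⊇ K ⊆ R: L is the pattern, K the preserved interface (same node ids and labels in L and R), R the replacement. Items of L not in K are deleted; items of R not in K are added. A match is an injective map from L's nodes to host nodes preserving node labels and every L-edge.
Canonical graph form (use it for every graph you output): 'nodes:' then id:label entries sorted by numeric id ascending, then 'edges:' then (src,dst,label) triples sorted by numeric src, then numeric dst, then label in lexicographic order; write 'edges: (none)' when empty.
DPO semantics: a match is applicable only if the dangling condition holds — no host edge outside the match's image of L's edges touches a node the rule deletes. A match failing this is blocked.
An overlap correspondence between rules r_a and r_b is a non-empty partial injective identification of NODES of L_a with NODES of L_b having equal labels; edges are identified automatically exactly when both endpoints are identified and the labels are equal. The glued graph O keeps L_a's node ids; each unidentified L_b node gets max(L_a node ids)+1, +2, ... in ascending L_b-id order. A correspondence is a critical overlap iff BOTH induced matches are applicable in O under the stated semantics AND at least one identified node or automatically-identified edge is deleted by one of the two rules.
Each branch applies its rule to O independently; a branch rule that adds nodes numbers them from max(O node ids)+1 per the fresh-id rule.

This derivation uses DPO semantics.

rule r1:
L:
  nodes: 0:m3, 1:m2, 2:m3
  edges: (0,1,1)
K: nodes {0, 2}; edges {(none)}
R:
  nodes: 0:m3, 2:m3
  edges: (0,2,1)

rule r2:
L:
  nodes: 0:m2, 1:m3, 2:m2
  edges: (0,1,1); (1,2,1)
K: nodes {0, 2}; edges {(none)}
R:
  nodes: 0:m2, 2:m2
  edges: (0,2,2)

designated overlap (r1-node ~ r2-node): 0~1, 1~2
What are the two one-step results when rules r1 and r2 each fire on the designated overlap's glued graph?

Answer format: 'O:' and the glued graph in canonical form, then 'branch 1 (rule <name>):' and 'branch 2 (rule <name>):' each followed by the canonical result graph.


O:
nodes: 0:m3, 1:m2, 2:m3, 3:m2
edges: (0,1,1); (3,0,1)
branch 1 (rule r1):
nodes: 0:m3, 2:m3, 3:m2
edges: (0,2,1); (3,0,1)
branch 2 (rule r2):
nodes: 1:m2, 2:m3, 3:m2
edges: (3,1,2)


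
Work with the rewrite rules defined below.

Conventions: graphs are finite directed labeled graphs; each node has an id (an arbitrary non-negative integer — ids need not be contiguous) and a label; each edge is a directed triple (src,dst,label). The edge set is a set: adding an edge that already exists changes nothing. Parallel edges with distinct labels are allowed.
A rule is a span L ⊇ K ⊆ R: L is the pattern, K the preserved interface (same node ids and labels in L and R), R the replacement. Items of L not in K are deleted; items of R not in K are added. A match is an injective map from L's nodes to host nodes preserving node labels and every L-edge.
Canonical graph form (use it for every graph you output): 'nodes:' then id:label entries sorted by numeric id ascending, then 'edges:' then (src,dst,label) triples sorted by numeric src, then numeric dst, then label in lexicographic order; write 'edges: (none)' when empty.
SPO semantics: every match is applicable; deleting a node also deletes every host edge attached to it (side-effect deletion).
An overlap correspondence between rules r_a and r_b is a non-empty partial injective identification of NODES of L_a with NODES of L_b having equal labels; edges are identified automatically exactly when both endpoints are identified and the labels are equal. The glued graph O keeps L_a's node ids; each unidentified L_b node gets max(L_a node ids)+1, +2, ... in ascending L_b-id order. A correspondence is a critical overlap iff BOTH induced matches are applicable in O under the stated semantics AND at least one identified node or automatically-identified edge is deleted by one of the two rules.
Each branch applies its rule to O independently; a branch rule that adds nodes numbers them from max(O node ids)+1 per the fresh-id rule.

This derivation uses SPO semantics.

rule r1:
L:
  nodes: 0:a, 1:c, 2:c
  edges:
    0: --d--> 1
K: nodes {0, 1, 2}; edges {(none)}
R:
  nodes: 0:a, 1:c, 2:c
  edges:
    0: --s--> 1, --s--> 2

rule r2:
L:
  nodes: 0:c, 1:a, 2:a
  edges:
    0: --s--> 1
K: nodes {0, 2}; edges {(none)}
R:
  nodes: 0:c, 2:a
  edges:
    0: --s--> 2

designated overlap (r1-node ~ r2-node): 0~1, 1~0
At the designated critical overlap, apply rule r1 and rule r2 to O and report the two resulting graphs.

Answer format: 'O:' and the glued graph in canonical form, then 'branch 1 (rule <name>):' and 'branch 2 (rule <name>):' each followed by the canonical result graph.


O:
nodes: 0:a, 1:c, 2:c, 3:a
edges: (0,1,d); (1,0,s)
branch 1 (rule r1):
nodes: 0:a, 1:c, 2:c, 3:a
edges: (0,1,s); (0,2,s); (1,0,s)
branch 2 (rule r2):
nodes: 1:c, 2:c, 3:a
edges: (1,3,s)


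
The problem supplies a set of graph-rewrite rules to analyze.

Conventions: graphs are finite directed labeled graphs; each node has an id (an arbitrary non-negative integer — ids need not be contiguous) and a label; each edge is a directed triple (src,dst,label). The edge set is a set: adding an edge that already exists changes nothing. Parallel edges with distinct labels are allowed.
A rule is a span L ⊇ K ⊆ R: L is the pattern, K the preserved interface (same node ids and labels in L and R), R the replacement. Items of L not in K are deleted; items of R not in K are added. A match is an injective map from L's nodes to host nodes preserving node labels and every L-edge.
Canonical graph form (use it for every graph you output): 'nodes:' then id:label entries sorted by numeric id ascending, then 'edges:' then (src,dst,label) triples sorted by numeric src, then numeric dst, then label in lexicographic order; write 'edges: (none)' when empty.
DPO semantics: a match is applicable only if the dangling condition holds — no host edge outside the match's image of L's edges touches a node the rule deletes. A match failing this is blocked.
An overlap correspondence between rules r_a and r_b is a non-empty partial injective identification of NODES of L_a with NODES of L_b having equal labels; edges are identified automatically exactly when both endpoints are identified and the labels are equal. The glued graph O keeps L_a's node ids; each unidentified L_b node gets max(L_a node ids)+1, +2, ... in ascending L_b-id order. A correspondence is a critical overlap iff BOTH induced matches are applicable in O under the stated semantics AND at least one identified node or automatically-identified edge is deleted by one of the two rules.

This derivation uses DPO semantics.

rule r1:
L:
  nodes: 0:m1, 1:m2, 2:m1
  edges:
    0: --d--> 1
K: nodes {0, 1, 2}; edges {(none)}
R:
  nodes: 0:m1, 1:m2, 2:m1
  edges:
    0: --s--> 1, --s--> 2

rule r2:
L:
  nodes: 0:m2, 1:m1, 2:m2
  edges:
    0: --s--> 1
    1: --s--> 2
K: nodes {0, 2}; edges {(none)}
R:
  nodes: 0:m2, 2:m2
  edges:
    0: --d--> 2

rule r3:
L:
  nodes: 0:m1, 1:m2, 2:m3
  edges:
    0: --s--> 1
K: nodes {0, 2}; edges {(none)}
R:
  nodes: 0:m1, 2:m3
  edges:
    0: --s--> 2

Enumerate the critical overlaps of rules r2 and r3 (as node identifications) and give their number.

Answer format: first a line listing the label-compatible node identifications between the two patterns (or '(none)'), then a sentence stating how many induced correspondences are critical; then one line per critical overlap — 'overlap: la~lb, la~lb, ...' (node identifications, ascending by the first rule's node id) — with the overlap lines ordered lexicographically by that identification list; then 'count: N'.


label-compatible node identifications between L(r2) and L(r3): 0~1, 1~0, 2~1
1 of the induced correspondences is a critical overlap of r2 and r3.
overlap: 1~0, 2~1
count: 1


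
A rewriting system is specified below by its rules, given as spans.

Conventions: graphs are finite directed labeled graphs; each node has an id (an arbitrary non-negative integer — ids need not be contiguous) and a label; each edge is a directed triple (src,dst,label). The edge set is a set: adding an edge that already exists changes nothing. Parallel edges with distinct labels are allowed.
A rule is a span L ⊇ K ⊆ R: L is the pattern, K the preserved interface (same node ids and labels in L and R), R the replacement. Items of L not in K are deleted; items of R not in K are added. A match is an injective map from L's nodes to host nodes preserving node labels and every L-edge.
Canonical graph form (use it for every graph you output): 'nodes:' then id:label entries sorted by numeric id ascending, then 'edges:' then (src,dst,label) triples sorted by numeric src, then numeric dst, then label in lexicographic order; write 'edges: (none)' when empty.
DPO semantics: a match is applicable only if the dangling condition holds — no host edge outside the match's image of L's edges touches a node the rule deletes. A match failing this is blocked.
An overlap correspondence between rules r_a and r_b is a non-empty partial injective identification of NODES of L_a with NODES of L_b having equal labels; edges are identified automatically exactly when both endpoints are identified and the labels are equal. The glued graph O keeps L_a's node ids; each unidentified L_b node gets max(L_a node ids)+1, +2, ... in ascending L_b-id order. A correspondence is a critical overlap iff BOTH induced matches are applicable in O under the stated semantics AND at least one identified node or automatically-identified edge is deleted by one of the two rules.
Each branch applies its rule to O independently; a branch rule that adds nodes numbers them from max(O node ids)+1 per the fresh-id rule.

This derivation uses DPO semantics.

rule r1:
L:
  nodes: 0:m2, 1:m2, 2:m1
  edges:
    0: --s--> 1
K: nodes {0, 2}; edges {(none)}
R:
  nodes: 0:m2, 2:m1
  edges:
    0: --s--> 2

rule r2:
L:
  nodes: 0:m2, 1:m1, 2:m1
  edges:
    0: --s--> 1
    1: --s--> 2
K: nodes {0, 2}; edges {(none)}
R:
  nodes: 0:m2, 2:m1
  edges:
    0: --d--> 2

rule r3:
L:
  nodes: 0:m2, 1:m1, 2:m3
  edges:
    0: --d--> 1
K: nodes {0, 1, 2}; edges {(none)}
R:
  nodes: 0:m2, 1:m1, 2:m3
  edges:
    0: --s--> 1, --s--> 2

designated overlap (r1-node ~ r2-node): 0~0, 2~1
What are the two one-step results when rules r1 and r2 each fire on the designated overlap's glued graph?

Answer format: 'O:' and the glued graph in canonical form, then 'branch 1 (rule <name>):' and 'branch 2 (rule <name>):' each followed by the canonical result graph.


O:
nodes: 0:m2, 1:m2, 2:m1, 3:m1
edges: (0,1,s); (0,2,s); (2,3,s)
branch 1 (rule r1):
nodes: 0:m2, 2:m1, 3:m1
edges: (0,2,s); (2,3,s)
branch 2 (rule r2):
nodes: 0:m2, 1:m2, 3:m1
edges: (0,1,s); (0,3,d)


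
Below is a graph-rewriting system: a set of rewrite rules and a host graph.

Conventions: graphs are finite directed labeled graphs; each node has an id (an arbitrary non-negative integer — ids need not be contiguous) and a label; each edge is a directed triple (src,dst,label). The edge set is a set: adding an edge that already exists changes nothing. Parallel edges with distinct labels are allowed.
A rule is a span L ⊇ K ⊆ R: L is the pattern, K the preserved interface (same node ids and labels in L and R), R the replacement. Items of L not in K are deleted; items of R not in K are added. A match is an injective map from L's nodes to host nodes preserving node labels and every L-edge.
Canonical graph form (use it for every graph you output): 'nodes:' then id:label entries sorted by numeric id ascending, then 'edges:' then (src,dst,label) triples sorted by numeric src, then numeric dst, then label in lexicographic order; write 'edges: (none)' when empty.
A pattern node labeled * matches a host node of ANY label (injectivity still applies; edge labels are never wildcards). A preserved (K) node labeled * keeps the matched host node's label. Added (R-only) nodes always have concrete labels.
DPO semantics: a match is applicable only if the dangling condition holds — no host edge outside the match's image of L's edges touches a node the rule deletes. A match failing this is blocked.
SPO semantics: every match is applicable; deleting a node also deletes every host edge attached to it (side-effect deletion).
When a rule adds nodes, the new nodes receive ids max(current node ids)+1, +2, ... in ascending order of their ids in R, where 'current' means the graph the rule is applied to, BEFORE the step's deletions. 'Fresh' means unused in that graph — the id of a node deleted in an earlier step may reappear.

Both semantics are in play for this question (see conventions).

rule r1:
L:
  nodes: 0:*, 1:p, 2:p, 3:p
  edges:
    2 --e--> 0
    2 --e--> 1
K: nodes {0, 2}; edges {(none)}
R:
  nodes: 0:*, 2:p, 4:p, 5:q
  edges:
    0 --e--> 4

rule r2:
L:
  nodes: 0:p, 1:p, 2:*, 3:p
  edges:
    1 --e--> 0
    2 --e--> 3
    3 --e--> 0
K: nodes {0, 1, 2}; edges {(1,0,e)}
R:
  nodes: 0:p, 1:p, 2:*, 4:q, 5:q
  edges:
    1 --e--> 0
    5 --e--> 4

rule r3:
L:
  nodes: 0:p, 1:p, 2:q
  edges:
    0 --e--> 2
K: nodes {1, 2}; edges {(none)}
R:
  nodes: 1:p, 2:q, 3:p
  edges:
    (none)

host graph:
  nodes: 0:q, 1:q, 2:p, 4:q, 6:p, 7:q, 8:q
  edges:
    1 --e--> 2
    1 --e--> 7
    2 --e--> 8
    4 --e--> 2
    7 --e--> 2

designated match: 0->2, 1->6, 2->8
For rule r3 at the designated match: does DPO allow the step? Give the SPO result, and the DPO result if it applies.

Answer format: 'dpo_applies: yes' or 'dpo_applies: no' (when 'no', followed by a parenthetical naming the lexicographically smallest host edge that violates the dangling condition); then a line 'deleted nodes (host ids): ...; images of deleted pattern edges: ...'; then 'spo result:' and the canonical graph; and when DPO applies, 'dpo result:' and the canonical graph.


dpo_applies: no
(the rule deletes node 2, which keeps host edge (1,2,e) outside the match image — the dangling condition fails, DPO blocks; SPO proceeds and side-deletes such edges)
deleted nodes (host ids): 2; images of deleted pattern edges: (2,8,e)
spo result:
nodes: 0:q, 1:q, 4:q, 6:p, 7:q, 8:q, 9:p
edges: (1,7,e)


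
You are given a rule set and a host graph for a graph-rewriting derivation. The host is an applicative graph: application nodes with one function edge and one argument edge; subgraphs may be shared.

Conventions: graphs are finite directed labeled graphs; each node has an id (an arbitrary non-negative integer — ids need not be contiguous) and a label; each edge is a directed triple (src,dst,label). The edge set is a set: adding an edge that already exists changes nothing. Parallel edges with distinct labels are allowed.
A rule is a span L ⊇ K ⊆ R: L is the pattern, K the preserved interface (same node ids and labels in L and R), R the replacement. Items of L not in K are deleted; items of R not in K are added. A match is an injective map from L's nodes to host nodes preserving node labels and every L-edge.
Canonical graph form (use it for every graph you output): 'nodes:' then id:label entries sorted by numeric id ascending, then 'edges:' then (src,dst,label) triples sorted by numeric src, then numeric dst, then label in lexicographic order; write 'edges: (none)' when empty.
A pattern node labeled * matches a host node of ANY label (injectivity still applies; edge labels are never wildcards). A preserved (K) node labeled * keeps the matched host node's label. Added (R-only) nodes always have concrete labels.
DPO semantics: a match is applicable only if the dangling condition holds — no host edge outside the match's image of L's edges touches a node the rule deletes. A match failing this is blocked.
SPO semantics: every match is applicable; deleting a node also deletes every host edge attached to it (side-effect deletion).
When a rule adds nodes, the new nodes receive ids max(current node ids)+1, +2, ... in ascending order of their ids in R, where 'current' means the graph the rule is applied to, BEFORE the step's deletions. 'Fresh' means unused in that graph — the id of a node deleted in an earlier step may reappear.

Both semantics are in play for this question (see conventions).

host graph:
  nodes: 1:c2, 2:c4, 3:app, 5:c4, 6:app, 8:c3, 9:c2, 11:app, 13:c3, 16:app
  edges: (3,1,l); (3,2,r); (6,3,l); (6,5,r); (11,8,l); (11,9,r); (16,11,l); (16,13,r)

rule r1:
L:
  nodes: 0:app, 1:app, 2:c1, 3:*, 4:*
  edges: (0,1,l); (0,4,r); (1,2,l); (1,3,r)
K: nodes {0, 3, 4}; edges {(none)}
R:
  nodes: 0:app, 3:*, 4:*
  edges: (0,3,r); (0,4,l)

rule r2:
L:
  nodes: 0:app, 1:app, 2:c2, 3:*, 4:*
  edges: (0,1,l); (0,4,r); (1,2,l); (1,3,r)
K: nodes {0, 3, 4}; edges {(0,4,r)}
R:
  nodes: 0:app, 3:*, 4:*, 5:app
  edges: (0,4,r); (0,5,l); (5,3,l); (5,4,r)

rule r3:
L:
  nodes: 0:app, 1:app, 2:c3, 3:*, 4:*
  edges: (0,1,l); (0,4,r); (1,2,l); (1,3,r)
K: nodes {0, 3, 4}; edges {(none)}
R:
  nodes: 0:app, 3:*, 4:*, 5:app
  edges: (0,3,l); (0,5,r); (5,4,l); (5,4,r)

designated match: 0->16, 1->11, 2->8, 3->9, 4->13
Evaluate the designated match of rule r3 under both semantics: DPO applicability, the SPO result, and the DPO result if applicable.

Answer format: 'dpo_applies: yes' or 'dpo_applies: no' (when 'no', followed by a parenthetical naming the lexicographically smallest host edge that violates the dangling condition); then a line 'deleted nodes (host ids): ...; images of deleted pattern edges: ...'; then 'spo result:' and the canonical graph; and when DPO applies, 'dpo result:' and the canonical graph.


dpo_applies: yes
deleted nodes (host ids): 8, 11; images of deleted pattern edges: (11,8,l); (11,9,r); (16,11,l); (16,13,r)
spo result:
nodes: 1:c2, 2:c4, 3:app, 5:c4, 6:app, 9:c2, 13:c3, 16:app, 17:app
edges: (3,1,l); (3,2,r); (6,3,l); (6,5,r); (16,9,l); (16,17,r); (17,13,l); (17,13,r)
dpo result:
nodes: 1:c2, 2:c4, 3:app, 5:c4, 6:app, 9:c2, 13:c3, 16:app, 17:app
edges: (3,1,l); (3,2,r); (6,3,l); (6,5,r); (16,9,l); (16,17,r); (17,13,l); (17,13,r)


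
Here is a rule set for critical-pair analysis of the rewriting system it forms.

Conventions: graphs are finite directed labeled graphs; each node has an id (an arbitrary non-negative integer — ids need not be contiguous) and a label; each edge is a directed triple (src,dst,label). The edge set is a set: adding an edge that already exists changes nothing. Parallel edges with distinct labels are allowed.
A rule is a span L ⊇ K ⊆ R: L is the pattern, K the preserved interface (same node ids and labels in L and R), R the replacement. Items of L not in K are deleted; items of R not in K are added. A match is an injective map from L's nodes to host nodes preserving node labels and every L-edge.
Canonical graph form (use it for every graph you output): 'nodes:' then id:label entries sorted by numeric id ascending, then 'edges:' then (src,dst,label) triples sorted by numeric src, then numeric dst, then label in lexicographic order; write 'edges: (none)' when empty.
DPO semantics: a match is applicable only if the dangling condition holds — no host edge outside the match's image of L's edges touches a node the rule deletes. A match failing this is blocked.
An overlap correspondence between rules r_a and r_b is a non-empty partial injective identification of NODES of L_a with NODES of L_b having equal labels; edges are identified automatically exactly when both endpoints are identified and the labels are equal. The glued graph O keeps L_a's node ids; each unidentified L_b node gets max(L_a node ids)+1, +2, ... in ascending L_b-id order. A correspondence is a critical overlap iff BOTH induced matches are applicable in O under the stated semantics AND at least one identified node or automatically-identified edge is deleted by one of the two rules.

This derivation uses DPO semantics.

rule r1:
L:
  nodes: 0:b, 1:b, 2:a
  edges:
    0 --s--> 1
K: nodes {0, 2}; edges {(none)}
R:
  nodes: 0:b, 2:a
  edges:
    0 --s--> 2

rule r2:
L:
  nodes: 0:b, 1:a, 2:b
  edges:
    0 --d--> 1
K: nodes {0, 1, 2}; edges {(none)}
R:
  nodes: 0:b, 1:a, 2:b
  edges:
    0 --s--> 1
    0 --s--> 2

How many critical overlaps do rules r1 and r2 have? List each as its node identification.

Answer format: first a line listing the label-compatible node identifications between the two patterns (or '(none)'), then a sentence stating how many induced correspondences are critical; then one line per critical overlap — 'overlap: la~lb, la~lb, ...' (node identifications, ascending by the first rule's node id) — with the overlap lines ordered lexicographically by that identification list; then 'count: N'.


label-compatible node identifications between L(r1) and L(r2): 0~0, 0~2, 1~0, 1~2, 2~1
4 of the induced correspondences are critical overlaps of r1 and r2.
overlap: 0~0, 1~2
overlap: 0~0, 1~2, 2~1
overlap: 1~2
overlap: 1~2, 2~1
count: 4


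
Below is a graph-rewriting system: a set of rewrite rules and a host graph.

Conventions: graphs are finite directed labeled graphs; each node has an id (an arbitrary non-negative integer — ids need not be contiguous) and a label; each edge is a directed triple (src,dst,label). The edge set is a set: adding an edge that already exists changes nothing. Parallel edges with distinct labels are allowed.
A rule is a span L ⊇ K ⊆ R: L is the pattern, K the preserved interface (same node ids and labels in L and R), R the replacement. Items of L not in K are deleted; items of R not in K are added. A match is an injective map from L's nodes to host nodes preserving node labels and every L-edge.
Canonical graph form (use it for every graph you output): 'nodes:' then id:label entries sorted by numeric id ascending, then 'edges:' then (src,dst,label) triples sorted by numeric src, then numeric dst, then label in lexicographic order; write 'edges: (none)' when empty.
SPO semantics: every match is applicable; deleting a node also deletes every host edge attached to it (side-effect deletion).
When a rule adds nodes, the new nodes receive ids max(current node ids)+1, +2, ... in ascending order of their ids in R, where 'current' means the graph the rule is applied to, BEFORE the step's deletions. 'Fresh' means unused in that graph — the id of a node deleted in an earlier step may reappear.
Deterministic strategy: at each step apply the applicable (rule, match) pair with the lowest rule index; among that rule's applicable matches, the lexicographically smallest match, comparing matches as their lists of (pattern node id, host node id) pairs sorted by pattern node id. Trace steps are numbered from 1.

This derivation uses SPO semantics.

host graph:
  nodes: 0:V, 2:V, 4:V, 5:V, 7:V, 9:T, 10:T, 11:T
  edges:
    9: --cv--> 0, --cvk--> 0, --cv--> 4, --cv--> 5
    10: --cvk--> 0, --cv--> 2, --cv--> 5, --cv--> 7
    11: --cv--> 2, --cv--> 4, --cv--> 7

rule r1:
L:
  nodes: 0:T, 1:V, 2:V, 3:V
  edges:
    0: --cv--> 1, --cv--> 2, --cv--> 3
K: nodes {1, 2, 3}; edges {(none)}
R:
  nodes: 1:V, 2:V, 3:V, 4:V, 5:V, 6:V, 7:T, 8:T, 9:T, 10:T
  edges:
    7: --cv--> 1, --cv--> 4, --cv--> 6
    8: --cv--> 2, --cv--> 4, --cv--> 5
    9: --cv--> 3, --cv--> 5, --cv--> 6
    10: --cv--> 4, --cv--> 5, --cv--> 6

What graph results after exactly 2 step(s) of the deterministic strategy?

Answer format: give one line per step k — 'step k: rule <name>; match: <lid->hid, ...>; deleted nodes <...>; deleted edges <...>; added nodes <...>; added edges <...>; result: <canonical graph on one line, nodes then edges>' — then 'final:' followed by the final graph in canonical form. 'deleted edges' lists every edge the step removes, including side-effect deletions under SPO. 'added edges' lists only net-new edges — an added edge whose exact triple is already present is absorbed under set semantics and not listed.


step 1: rule r1; match: 0->9, 1->0, 2->4, 3->5; deleted nodes 9; deleted edges (9,0,cv); (9,0,cvk); (9,4,cv); (9,5,cv); added nodes 12, 13, 14, 15, 16, 17, 18; added edges (15,0,cv); (15,12,cv); (15,14,cv); (16,4,cv); (16,12,cv); (16,13,cv); (17,5,cv); (17,13,cv); (17,14,cv); (18,12,cv); (18,13,cv); (18,14,cv); result: nodes: 0:V, 2:V, 4:V, 5:V, 7:V, 10:T, 11:T, 12:V, 13:V, 14:V, 15:T, 16:T, 17:T, 18:T edges: (10,0,cvk); (10,2,cv); (10,5,cv); (10,7,cv); (11,2,cv); (11,4,cv); (11,7,cv); (15,0,cv); (15,12,cv); (15,14,cv); (16,4,cv); (16,12,cv); (16,13,cv); (17,5,cv); (17,13,cv); (17,14,cv); (18,12,cv); (18,13,cv); (18,14,cv)
step 2: rule r1; match: 0->10, 1->2, 2->5, 3->7; deleted nodes 10; deleted edges (10,0,cvk); (10,2,cv); (10,5,cv); (10,7,cv); added nodes 19, 20, 21, 22, 23, 24, 25; added edges (22,2,cv); (22,19,cv); (22,21,cv); (23,5,cv); (23,19,cv); (23,20,cv); (24,7,cv); (24,20,cv); (24,21,cv); (25,19,cv); (25,20,cv); (25,21,cv); result: nodes: 0:V, 2:V, 4:V, 5:V, 7:V, 11:T, 12:V, 13:V, 14:V, 15:T, 16:T, 17:T, 18:T, 19:V, 20:V, 21:V, 22:T, 23:T, 24:T, 25:T edges: (11,2,cv); (11,4,cv); (11,7,cv); (15,0,cv); (15,12,cv); (15,14,cv); (16,4,cv); (16,12,cv); (16,13,cv); (17,5,cv); (17,13,cv); (17,14,cv); (18,12,cv); (18,13,cv); (18,14,cv); (22,2,cv); (22,19,cv); (22,21,cv); (23,5,cv); (23,19,cv); (23,20,cv); (24,7,cv); (24,20,cv); (24,21,cv); (25,19,cv); (25,20,cv); (25,21,cv)
final:
nodes: 0:V, 2:V, 4:V, 5:V, 7:V, 11:T, 12:V, 13:V, 14:V, 15:T, 16:T, 17:T, 18:T, 19:V, 20:V, 21:V, 22:T, 23:T, 24:T, 25:T
edges: (11,2,cv); (11,4,cv); (11,7,cv); (15,0,cv); (15,12,cv); (15,14,cv); (16,4,cv); (16,12,cv); (16,13,cv); (17,5,cv); (17,13,cv); (17,14,cv); (18,12,cv); (18,13,cv); (18,14,cv); (22,2,cv); (22,19,cv); (22,21,cv); (23,5,cv); (23,19,cv); (23,20,cv); (24,7,cv); (24,20,cv); (24,21,cv); (25,19,cv); (25,20,cv); (25,21,cv)


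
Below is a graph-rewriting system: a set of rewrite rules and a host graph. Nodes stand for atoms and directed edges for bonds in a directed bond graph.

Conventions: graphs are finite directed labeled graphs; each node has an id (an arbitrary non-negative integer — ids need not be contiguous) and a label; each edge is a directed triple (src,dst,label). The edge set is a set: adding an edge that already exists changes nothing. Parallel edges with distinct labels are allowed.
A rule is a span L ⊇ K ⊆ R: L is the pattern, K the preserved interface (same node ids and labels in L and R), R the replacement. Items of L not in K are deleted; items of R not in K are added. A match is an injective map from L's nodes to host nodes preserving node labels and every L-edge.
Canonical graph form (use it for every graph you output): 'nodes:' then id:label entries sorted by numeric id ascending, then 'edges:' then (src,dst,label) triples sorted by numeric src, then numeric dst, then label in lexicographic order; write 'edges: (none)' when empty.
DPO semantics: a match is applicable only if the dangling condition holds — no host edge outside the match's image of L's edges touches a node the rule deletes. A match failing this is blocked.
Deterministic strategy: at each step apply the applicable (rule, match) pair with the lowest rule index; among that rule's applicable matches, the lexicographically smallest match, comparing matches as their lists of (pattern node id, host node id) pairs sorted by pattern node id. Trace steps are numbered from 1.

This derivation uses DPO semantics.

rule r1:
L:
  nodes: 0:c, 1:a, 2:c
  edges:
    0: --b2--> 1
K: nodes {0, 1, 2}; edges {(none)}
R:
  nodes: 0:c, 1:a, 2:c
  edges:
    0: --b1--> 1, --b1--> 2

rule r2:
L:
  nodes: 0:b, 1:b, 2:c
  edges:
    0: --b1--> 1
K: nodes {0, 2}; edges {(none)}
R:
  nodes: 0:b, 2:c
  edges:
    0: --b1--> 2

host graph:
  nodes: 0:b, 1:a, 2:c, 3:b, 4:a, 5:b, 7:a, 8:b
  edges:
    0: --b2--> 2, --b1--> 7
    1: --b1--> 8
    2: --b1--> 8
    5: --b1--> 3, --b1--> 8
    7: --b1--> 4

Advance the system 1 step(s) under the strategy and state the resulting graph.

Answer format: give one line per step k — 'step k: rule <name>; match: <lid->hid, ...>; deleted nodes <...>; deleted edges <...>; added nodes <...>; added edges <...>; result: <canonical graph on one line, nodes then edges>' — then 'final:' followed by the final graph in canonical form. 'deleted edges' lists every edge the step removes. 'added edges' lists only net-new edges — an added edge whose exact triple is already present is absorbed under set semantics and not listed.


step 1: rule r2; match: 0->5, 1->3, 2->2; deleted nodes 3; deleted edges (5,3,b1); added nodes (none); added edges (5,2,b1); result: nodes: 0:b, 1:a, 2:c, 4:a, 5:b, 7:a, 8:b edges: (0,2,b2); (0,7,b1); (1,8,b1); (2,8,b1); (5,2,b1); (5,8,b1); (7,4,b1)
final:
nodes: 0:b, 1:a, 2:c, 4:a, 5:b, 7:a, 8:b
edges: (0,2,b2); (0,7,b1); (1,8,b1); (2,8,b1); (5,2,b1); (5,8,b1); (7,4,b1)


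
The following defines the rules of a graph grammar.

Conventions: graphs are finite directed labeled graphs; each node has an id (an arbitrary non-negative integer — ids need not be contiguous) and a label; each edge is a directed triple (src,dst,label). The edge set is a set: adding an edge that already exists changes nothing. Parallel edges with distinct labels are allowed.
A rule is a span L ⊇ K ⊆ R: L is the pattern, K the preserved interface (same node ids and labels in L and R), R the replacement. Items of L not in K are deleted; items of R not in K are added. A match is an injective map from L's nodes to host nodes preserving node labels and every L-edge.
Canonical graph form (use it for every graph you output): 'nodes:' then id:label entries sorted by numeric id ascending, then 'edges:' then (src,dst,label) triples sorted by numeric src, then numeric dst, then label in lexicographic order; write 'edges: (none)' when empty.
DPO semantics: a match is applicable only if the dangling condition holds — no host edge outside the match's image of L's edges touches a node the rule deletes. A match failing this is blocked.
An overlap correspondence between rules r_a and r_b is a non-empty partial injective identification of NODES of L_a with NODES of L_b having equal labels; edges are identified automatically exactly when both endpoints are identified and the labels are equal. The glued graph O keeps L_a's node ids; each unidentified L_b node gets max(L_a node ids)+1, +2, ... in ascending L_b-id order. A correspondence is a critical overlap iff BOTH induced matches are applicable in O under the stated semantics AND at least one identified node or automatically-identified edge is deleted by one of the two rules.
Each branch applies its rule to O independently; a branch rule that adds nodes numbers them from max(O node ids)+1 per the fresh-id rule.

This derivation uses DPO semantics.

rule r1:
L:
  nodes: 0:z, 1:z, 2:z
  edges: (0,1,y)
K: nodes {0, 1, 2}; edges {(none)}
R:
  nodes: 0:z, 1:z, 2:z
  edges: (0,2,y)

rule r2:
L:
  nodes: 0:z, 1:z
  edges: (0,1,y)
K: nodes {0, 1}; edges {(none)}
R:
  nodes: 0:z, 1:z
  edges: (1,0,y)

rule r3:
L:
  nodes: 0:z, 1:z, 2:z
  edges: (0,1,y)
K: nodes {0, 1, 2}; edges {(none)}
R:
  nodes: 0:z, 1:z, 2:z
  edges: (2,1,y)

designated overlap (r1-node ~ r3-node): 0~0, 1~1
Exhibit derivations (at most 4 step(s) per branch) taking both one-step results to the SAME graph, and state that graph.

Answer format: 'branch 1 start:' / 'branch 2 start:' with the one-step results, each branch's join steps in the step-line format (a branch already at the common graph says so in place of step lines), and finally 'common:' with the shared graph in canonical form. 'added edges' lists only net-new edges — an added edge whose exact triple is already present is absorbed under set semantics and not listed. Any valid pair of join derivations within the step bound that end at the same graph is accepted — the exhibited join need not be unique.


branch 1 start:
nodes: 0:z, 1:z, 2:z, 3:z
edges: (0,2,y)
branch 2 start:
nodes: 0:z, 1:z, 2:z, 3:z
edges: (3,1,y)
branch 1 step 1: rule r1; match: 0->0, 1->2, 2->1; deleted nodes (none); deleted edges (0,2,y); added nodes (none); added edges (0,1,y); result: nodes: 0:z, 1:z, 2:z, 3:z edges: (0,1,y)
branch 2 step 1: rule r3; match: 0->3, 1->1, 2->0; deleted nodes (none); deleted edges (3,1,y); added nodes (none); added edges (0,1,y); result: nodes: 0:z, 1:z, 2:z, 3:z edges: (0,1,y)
common:
nodes: 0:z, 1:z, 2:z, 3:z
edges: (0,1,y)


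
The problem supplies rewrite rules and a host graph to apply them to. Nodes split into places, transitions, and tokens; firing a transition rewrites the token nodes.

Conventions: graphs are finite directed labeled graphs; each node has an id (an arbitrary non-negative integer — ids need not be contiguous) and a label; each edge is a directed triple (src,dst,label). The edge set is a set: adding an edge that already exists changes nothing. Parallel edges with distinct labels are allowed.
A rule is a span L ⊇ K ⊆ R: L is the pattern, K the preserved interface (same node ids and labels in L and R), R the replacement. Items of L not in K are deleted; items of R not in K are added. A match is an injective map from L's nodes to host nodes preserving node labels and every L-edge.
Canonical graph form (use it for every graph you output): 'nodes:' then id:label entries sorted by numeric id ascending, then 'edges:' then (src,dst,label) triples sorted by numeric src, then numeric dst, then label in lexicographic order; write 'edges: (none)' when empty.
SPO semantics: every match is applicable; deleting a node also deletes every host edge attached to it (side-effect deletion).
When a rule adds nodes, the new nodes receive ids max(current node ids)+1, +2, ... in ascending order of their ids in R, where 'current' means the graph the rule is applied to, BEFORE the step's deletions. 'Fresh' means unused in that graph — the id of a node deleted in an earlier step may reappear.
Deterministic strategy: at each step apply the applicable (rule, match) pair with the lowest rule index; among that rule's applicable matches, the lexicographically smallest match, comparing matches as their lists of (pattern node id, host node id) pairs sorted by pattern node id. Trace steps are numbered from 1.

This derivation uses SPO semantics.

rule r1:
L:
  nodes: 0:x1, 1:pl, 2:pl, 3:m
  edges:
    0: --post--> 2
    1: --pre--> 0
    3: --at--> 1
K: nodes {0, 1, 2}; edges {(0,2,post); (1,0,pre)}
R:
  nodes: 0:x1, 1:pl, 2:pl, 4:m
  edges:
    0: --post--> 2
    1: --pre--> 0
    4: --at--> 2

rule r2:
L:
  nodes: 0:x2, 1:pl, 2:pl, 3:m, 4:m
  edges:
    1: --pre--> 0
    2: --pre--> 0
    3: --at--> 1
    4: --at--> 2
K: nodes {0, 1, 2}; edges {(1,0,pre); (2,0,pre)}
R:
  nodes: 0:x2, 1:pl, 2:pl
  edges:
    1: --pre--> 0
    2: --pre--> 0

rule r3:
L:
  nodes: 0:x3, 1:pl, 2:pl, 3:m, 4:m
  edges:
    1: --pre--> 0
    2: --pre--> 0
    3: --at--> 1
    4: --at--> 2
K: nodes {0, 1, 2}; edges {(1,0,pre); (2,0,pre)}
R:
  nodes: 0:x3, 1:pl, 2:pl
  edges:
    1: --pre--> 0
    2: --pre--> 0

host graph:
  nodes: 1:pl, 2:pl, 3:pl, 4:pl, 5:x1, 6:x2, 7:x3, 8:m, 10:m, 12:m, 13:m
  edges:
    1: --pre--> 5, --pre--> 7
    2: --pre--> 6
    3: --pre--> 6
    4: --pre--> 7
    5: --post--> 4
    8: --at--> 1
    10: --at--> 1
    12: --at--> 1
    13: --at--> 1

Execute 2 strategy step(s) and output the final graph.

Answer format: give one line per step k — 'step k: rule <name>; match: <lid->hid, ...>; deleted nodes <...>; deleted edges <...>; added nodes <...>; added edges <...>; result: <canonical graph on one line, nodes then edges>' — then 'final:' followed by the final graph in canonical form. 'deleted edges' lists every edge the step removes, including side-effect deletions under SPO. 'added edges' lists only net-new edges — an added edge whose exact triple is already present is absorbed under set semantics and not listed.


step 1: rule r1; match: 0->5, 1->1, 2->4, 3->8; deleted nodes 8; deleted edges (8,1,at); added nodes 14; added edges (14,4,at); result: nodes: 1:pl, 2:pl, 3:pl, 4:pl, 5:x1, 6:x2, 7:x3, 10:m, 12:m, 13:m, 14:m edges: (1,5,pre); (1,7,pre); (2,6,pre); (3,6,pre); (4,7,pre); (5,4,post); (10,1,at); (12,1,at); (13,1,at); (14,4,at)
step 2: rule r1; match: 0->5, 1->1, 2->4, 3->10; deleted nodes 10; deleted edges (10,1,at); added nodes 15; added edges (15,4,at); result: nodes: 1:pl, 2:pl, 3:pl, 4:pl, 5:x1, 6:x2, 7:x3, 12:m, 13:m, 14:m, 15:m edges: (1,5,pre); (1,7,pre); (2,6,pre); (3,6,pre); (4,7,pre); (5,4,post); (12,1,at); (13,1,at); (14,4,at); (15,4,at)
final:
nodes: 1:pl, 2:pl, 3:pl, 4:pl, 5:x1, 6:x2, 7:x3, 12:m, 13:m, 14:m, 15:m
edges: (1,5,pre); (1,7,pre); (2,6,pre); (3,6,pre); (4,7,pre); (5,4,post); (12,1,at); (13,1,at); (14,4,at); (15,4,at)
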